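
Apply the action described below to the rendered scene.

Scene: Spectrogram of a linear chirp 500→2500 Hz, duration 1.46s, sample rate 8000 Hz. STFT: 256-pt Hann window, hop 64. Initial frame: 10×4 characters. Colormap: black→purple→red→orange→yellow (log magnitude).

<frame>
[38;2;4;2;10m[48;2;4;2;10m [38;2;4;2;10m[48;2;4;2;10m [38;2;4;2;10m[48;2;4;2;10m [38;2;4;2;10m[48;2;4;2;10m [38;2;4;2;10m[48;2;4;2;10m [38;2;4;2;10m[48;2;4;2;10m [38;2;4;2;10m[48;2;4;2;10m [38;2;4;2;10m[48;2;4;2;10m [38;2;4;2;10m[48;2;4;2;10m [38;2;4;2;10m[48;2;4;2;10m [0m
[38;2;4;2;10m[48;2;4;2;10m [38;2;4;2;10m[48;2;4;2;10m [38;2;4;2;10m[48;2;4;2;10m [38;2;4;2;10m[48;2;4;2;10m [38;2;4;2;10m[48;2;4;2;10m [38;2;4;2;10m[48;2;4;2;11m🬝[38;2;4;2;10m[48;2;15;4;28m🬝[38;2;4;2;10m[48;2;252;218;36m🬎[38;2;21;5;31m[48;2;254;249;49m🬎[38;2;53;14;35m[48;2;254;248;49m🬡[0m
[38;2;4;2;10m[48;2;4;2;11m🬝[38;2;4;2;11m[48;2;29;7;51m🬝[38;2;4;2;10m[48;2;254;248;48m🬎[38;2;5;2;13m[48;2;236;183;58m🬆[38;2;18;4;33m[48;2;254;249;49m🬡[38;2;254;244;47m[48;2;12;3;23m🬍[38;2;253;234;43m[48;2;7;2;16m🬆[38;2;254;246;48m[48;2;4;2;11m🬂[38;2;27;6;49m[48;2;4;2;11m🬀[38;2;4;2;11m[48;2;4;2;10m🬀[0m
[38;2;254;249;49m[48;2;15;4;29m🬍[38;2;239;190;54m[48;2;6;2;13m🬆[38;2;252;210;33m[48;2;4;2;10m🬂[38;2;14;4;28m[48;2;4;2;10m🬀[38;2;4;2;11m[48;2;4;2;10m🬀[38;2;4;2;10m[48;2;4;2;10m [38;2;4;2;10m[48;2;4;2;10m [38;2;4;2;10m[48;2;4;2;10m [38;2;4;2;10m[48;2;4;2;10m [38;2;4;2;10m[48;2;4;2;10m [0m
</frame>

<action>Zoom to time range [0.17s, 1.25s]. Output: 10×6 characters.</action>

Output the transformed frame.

<frame>
[38;2;4;2;10m[48;2;4;2;10m [38;2;4;2;10m[48;2;4;2;10m [38;2;4;2;10m[48;2;4;2;10m [38;2;4;2;10m[48;2;4;2;10m [38;2;4;2;10m[48;2;4;2;10m [38;2;4;2;10m[48;2;4;2;10m [38;2;4;2;10m[48;2;4;2;10m [38;2;4;2;10m[48;2;4;2;10m [38;2;4;2;10m[48;2;4;2;10m [38;2;4;2;10m[48;2;4;2;10m [0m
[38;2;4;2;10m[48;2;4;2;10m [38;2;4;2;10m[48;2;4;2;10m [38;2;4;2;10m[48;2;4;2;10m [38;2;4;2;10m[48;2;4;2;10m [38;2;4;2;10m[48;2;4;2;10m [38;2;4;2;10m[48;2;4;2;10m [38;2;4;2;10m[48;2;4;2;10m [38;2;4;2;10m[48;2;4;2;10m [38;2;4;2;10m[48;2;4;2;10m [38;2;4;2;10m[48;2;4;2;10m [0m
[38;2;4;2;10m[48;2;4;2;10m [38;2;4;2;10m[48;2;4;2;10m [38;2;4;2;10m[48;2;4;2;10m [38;2;4;2;10m[48;2;4;2;10m [38;2;4;2;10m[48;2;4;2;10m [38;2;4;2;10m[48;2;4;2;10m [38;2;4;2;10m[48;2;5;2;12m🬝[38;2;4;2;11m[48;2;20;5;38m🬝[38;2;4;2;11m[48;2;251;199;30m🬎[38;2;32;8;32m[48;2;254;249;49m🬎[0m
[38;2;4;2;10m[48;2;4;2;10m [38;2;4;2;10m[48;2;4;2;11m🬝[38;2;4;2;10m[48;2;10;3;20m🬝[38;2;9;3;18m[48;2;252;193;27m🬝[38;2;10;3;21m[48;2;254;249;49m🬎[38;2;6;2;13m[48;2;253;233;43m🬂[38;2;251;214;37m[48;2;37;9;52m🬍[38;2;254;249;49m[48;2;27;7;37m🬆[38;2;254;249;49m[48;2;6;2;15m🬂[38;2;118;30;85m[48;2;6;2;13m🬀[0m
[38;2;12;3;25m[48;2;253;241;46m🬆[38;2;25;6;46m[48;2;253;239;45m🬡[38;2;253;232;42m[48;2;7;2;16m🬎[38;2;254;249;49m[48;2;13;4;26m🬂[38;2;254;241;46m[48;2;19;5;26m🬀[38;2;9;3;19m[48;2;4;2;10m🬀[38;2;5;2;11m[48;2;4;2;10m🬀[38;2;4;2;10m[48;2;4;2;10m [38;2;4;2;10m[48;2;4;2;10m [38;2;4;2;10m[48;2;4;2;10m [0m
[38;2;28;7;51m[48;2;5;2;12m🬀[38;2;5;2;13m[48;2;4;2;10m🬀[38;2;4;2;10m[48;2;4;2;10m [38;2;4;2;10m[48;2;4;2;10m [38;2;4;2;10m[48;2;4;2;10m [38;2;4;2;10m[48;2;4;2;10m [38;2;4;2;10m[48;2;4;2;10m [38;2;4;2;10m[48;2;4;2;10m [38;2;4;2;10m[48;2;4;2;10m [38;2;4;2;10m[48;2;4;2;10m [0m
</frame>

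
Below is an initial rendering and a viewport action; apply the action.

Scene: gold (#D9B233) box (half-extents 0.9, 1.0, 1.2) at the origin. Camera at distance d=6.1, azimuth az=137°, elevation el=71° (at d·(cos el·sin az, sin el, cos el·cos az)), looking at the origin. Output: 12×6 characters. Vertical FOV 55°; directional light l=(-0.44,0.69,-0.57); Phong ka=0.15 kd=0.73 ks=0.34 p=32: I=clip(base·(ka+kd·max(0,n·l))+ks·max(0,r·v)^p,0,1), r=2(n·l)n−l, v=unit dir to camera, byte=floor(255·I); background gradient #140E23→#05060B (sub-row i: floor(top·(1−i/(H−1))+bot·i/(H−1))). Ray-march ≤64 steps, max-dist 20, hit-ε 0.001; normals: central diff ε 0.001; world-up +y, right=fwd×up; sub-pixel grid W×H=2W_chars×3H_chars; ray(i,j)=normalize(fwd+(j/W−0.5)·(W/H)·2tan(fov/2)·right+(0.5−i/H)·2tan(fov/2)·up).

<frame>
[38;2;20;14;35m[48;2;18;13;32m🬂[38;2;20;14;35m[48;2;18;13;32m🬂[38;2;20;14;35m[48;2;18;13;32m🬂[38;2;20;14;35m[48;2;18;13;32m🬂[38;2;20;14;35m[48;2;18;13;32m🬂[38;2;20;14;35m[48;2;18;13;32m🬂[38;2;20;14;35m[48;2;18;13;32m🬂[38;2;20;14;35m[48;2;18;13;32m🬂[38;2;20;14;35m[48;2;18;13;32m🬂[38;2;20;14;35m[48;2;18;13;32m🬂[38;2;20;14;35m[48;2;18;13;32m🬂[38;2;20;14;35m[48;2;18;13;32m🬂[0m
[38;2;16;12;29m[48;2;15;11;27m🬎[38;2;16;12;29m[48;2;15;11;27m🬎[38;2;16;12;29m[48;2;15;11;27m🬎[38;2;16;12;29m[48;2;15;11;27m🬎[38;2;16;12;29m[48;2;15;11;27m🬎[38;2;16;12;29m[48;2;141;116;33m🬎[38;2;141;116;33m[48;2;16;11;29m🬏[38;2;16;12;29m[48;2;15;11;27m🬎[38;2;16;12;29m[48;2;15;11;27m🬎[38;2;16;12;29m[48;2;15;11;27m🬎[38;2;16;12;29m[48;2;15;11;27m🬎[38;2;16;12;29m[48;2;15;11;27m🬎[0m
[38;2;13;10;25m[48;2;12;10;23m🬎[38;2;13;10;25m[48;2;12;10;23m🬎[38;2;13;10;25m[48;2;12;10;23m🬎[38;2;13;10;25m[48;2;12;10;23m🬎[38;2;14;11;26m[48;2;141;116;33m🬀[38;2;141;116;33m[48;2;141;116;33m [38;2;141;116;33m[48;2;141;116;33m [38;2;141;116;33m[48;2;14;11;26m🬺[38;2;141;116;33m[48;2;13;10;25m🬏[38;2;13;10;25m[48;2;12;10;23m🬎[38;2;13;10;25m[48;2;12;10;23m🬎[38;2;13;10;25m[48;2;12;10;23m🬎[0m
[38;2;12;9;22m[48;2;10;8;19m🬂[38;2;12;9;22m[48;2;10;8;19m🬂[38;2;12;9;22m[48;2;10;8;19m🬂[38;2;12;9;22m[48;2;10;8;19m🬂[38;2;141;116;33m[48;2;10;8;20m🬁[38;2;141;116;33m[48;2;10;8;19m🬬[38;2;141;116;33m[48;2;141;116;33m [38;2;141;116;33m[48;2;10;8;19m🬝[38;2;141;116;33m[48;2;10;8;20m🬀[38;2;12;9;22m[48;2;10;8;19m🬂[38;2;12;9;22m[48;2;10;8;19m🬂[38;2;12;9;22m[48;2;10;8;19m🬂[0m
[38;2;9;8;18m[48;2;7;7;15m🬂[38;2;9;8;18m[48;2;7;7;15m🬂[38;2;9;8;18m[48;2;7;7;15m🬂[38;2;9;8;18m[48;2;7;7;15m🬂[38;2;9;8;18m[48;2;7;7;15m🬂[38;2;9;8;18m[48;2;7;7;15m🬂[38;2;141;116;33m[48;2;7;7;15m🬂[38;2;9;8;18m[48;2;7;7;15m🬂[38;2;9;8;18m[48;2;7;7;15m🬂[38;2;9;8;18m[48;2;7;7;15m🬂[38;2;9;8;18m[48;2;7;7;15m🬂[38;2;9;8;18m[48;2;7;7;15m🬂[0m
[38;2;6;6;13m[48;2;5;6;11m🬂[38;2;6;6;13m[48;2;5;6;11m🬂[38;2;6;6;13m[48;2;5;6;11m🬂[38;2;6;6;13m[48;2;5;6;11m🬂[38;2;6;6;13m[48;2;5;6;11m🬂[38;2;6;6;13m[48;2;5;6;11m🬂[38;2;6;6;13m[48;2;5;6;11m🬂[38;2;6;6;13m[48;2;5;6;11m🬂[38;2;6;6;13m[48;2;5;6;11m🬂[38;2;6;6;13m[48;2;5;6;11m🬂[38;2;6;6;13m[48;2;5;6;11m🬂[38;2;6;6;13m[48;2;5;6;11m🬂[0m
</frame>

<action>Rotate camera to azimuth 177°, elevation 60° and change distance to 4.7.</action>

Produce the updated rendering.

<frame>
[38;2;20;14;35m[48;2;18;13;32m🬂[38;2;20;14;35m[48;2;18;13;32m🬂[38;2;20;14;35m[48;2;18;13;32m🬂[38;2;20;14;35m[48;2;18;13;32m🬂[38;2;20;14;35m[48;2;18;13;32m🬂[38;2;20;14;35m[48;2;18;13;32m🬂[38;2;20;14;35m[48;2;18;13;32m🬂[38;2;20;14;35m[48;2;18;13;32m🬂[38;2;20;14;35m[48;2;18;13;32m🬂[38;2;20;14;35m[48;2;18;13;32m🬂[38;2;20;14;35m[48;2;18;13;32m🬂[38;2;20;14;35m[48;2;18;13;32m🬂[0m
[38;2;16;12;29m[48;2;15;11;27m🬎[38;2;16;12;29m[48;2;15;11;27m🬎[38;2;16;12;29m[48;2;15;11;27m🬎[38;2;16;12;29m[48;2;15;11;27m🬎[38;2;141;116;33m[48;2;16;11;29m🬦[38;2;17;12;30m[48;2;141;116;33m🬂[38;2;141;116;33m[48;2;141;116;33m [38;2;141;116;33m[48;2;141;116;33m [38;2;16;12;29m[48;2;15;11;27m🬎[38;2;16;12;29m[48;2;15;11;27m🬎[38;2;16;12;29m[48;2;15;11;27m🬎[38;2;16;12;29m[48;2;15;11;27m🬎[0m
[38;2;13;10;25m[48;2;12;10;23m🬎[38;2;13;10;25m[48;2;12;10;23m🬎[38;2;13;10;25m[48;2;12;10;23m🬎[38;2;13;10;25m[48;2;12;10;23m🬎[38;2;138;113;32m[48;2;141;116;33m🬀[38;2;141;116;33m[48;2;141;116;33m [38;2;141;116;33m[48;2;141;116;33m [38;2;141;116;33m[48;2;141;116;33m [38;2;141;116;33m[48;2;13;10;25m🬓[38;2;13;10;25m[48;2;12;10;23m🬎[38;2;13;10;25m[48;2;12;10;23m🬎[38;2;13;10;25m[48;2;12;10;23m🬎[0m
[38;2;12;9;22m[48;2;10;8;19m🬂[38;2;12;9;22m[48;2;10;8;19m🬂[38;2;12;9;22m[48;2;10;8;19m🬂[38;2;12;9;22m[48;2;10;8;19m🬂[38;2;141;116;33m[48;2;141;116;33m [38;2;141;116;33m[48;2;141;116;33m [38;2;141;116;33m[48;2;141;116;33m [38;2;141;116;33m[48;2;141;116;33m [38;2;141;116;33m[48;2;11;8;20m▌[38;2;12;9;22m[48;2;10;8;19m🬂[38;2;12;9;22m[48;2;10;8;19m🬂[38;2;12;9;22m[48;2;10;8;19m🬂[0m
[38;2;9;8;18m[48;2;7;7;15m🬂[38;2;9;8;18m[48;2;7;7;15m🬂[38;2;9;8;18m[48;2;7;7;15m🬂[38;2;9;8;18m[48;2;7;7;15m🬂[38;2;131;108;30m[48;2;7;7;15m🬨[38;2;122;100;28m[48;2;122;100;28m [38;2;122;100;28m[48;2;122;100;28m [38;2;122;100;28m[48;2;122;100;28m [38;2;122;100;28m[48;2;7;7;16m🬄[38;2;9;8;18m[48;2;7;7;15m🬂[38;2;9;8;18m[48;2;7;7;15m🬂[38;2;9;8;18m[48;2;7;7;15m🬂[0m
[38;2;6;6;13m[48;2;5;6;11m🬂[38;2;6;6;13m[48;2;5;6;11m🬂[38;2;6;6;13m[48;2;5;6;11m🬂[38;2;6;6;13m[48;2;5;6;11m🬂[38;2;6;6;13m[48;2;5;6;11m🬂[38;2;6;6;13m[48;2;5;6;11m🬂[38;2;6;6;13m[48;2;5;6;11m🬂[38;2;6;6;13m[48;2;5;6;11m🬂[38;2;6;6;13m[48;2;5;6;11m🬂[38;2;6;6;13m[48;2;5;6;11m🬂[38;2;6;6;13m[48;2;5;6;11m🬂[38;2;6;6;13m[48;2;5;6;11m🬂[0m
</frame>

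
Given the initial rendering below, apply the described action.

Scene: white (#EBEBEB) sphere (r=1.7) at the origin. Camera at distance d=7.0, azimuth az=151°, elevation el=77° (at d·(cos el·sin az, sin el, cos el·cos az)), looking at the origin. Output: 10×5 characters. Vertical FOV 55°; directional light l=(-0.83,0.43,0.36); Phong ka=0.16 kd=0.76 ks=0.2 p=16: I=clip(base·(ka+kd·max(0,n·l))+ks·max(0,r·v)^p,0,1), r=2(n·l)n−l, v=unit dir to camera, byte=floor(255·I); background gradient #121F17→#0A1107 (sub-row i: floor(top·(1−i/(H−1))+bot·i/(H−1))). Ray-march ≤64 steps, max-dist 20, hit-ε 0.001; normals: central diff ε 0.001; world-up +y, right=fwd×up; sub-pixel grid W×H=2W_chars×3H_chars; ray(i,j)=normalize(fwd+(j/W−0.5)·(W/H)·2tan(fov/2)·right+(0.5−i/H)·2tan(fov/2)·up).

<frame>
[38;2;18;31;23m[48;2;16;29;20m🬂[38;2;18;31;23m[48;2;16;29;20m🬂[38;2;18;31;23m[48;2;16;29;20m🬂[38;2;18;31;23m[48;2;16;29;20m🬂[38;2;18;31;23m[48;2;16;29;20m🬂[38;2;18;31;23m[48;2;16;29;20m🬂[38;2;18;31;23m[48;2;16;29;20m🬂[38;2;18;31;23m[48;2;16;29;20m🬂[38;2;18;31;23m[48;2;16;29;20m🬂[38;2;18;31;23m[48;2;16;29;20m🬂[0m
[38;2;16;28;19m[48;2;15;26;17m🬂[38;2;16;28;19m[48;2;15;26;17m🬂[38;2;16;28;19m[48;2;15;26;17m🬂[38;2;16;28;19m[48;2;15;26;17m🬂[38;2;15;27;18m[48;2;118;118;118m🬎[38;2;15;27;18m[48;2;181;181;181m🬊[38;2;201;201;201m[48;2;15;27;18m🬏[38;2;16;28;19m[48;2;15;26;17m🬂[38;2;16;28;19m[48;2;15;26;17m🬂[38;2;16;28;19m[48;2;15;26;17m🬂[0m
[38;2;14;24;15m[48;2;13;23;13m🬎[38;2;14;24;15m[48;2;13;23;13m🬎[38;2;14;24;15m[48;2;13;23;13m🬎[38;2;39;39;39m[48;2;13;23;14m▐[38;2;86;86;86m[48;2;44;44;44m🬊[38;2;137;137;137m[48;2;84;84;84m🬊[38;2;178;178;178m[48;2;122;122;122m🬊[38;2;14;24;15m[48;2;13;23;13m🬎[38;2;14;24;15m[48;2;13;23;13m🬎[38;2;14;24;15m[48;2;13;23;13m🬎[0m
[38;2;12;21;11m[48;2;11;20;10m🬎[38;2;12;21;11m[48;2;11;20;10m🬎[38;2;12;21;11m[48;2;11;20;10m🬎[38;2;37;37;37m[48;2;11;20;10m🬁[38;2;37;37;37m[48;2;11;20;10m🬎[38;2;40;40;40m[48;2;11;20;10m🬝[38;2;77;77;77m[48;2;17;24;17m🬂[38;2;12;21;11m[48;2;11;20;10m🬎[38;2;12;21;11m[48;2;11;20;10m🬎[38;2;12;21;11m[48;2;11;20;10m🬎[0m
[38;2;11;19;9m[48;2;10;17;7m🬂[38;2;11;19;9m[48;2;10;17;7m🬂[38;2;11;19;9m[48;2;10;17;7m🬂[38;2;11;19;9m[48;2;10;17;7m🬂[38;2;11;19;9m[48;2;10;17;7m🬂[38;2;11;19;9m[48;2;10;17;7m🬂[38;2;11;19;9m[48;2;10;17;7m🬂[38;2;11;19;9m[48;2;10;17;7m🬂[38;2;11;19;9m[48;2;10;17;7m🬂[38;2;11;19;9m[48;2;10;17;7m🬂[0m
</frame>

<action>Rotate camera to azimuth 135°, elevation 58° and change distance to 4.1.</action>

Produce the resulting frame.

<frame>
[38;2;18;31;23m[48;2;16;29;20m🬂[38;2;18;31;23m[48;2;16;29;20m🬂[38;2;18;31;23m[48;2;16;29;20m🬂[38;2;17;30;21m[48;2;120;120;120m🬝[38;2;17;30;22m[48;2;125;125;125m🬎[38;2;17;30;22m[48;2;166;166;166m🬊[38;2;17;30;22m[48;2;175;175;175m🬎[38;2;18;31;23m[48;2;16;29;20m🬂[38;2;18;31;23m[48;2;16;29;20m🬂[38;2;18;31;23m[48;2;16;29;20m🬂[0m
[38;2;16;28;19m[48;2;15;26;17m🬂[38;2;16;28;19m[48;2;15;26;17m🬂[38;2;25;32;26m[48;2;62;62;62m🬴[38;2;82;82;82m[48;2;52;52;52m🬊[38;2;91;91;91m[48;2;62;62;62m🬊[38;2;122;122;122m[48;2;78;78;78m🬂[38;2;159;159;159m[48;2;95;95;95m🬂[38;2;122;122;122m[48;2;16;28;19m🬺[38;2;131;131;131m[48;2;15;27;18m🬏[38;2;16;28;19m[48;2;15;26;17m🬂[0m
[38;2;14;24;15m[48;2;13;23;13m🬎[38;2;14;24;15m[48;2;13;23;13m🬎[38;2;37;37;37m[48;2;37;37;37m [38;2;37;37;37m[48;2;37;37;37m [38;2;37;37;37m[48;2;42;42;42m🬺[38;2;51;51;51m[48;2;37;37;37m🬂[38;2;63;63;63m[48;2;41;41;41m🬂[38;2;76;76;76m[48;2;48;48;48m🬊[38;2;90;90;90m[48;2;25;32;25m🬄[38;2;14;24;15m[48;2;13;23;13m🬎[0m
[38;2;12;21;11m[48;2;11;20;10m🬎[38;2;12;21;11m[48;2;11;20;10m🬎[38;2;37;37;37m[48;2;11;20;10m🬬[38;2;37;37;37m[48;2;37;37;37m [38;2;37;37;37m[48;2;37;37;37m [38;2;37;37;37m[48;2;37;37;37m [38;2;37;37;37m[48;2;37;37;37m [38;2;37;37;37m[48;2;37;37;37m [38;2;38;38;38m[48;2;11;20;10m🬄[38;2;12;21;11m[48;2;11;20;10m🬎[0m
[38;2;11;19;9m[48;2;10;17;7m🬂[38;2;11;19;9m[48;2;10;17;7m🬂[38;2;11;19;9m[48;2;10;17;7m🬂[38;2;37;37;37m[48;2;10;17;7m🬊[38;2;37;37;37m[48;2;10;17;7m🬎[38;2;37;37;37m[48;2;10;17;7m🬝[38;2;37;37;37m[48;2;10;17;7m🬎[38;2;37;37;37m[48;2;10;17;7m🬀[38;2;11;19;9m[48;2;10;17;7m🬂[38;2;11;19;9m[48;2;10;17;7m🬂[0m
</frame>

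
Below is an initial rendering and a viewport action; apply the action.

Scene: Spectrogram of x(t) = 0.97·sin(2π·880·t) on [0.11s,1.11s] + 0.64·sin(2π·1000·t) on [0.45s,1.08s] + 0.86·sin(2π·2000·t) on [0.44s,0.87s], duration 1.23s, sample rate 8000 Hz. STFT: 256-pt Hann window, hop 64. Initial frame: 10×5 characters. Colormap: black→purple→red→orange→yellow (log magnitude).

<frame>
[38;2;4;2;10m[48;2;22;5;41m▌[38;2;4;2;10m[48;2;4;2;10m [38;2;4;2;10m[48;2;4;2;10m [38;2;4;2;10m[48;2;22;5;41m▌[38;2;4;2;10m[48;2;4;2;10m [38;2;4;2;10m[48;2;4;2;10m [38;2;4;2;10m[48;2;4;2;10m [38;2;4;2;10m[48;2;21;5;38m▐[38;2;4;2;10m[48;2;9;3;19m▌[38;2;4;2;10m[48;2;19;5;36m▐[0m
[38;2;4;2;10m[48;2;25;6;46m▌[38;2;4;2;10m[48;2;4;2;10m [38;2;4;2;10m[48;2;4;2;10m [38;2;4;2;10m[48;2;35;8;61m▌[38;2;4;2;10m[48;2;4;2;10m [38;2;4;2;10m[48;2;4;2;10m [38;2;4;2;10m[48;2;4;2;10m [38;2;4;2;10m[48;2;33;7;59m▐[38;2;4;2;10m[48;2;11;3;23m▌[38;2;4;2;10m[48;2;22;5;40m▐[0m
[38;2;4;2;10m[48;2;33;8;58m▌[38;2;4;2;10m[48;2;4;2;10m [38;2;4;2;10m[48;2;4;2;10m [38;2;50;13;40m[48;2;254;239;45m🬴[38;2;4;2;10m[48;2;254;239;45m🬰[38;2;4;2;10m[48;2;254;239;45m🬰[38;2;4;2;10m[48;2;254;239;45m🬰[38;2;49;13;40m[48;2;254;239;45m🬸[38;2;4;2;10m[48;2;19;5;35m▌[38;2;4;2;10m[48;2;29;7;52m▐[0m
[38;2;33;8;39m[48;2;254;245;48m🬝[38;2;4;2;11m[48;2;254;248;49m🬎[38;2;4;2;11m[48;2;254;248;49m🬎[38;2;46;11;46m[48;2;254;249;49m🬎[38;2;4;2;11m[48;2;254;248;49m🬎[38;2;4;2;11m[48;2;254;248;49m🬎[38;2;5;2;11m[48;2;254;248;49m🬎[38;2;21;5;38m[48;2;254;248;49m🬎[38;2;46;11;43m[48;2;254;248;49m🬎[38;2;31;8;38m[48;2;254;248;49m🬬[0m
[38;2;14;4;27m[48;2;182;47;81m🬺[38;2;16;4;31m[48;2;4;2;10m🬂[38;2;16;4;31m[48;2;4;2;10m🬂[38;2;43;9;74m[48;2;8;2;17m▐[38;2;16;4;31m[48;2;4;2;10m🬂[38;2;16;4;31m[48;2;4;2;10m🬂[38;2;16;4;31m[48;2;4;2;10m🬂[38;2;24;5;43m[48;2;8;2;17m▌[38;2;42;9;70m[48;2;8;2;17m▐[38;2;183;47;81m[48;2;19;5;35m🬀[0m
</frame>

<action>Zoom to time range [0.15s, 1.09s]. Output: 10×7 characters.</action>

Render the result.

<frame>
[38;2;4;2;10m[48;2;4;2;10m [38;2;4;2;10m[48;2;4;2;10m [38;2;4;2;10m[48;2;4;2;10m [38;2;4;2;10m[48;2;20;5;38m▐[38;2;4;2;10m[48;2;4;2;10m [38;2;4;2;10m[48;2;4;2;10m [38;2;4;2;10m[48;2;4;2;10m [38;2;4;2;10m[48;2;21;5;38m▌[38;2;4;2;10m[48;2;4;2;10m [38;2;4;2;10m[48;2;4;2;10m [0m
[38;2;4;2;10m[48;2;4;2;10m [38;2;4;2;10m[48;2;4;2;10m [38;2;4;2;10m[48;2;4;2;10m [38;2;4;2;10m[48;2;24;5;44m▐[38;2;4;2;10m[48;2;4;2;10m [38;2;4;2;10m[48;2;4;2;10m [38;2;4;2;10m[48;2;4;2;10m [38;2;4;2;10m[48;2;25;6;45m▌[38;2;4;2;10m[48;2;4;2;10m [38;2;4;2;10m[48;2;4;2;10m [0m
[38;2;4;2;10m[48;2;4;2;10m [38;2;4;2;10m[48;2;4;2;10m [38;2;4;2;10m[48;2;4;2;10m [38;2;4;2;10m[48;2;39;9;70m▐[38;2;4;2;10m[48;2;4;2;10m [38;2;4;2;10m[48;2;4;2;10m [38;2;4;2;10m[48;2;4;2;10m [38;2;4;2;10m[48;2;40;9;71m▌[38;2;4;2;10m[48;2;4;2;10m [38;2;4;2;10m[48;2;4;2;10m [0m
[38;2;4;2;10m[48;2;4;2;10m [38;2;4;2;10m[48;2;4;2;10m [38;2;4;2;10m[48;2;4;2;10m [38;2;73;19;47m[48;2;254;239;45m🬰[38;2;4;2;11m[48;2;254;239;45m🬰[38;2;4;2;11m[48;2;254;239;45m🬰[38;2;4;2;11m[48;2;254;239;45m🬰[38;2;78;20;47m[48;2;254;239;45m🬰[38;2;4;2;10m[48;2;4;2;10m [38;2;4;2;10m[48;2;4;2;10m [0m
[38;2;4;2;10m[48;2;4;2;11m🬎[38;2;4;2;10m[48;2;4;2;11m🬎[38;2;4;2;10m[48;2;4;2;11m🬎[38;2;4;2;10m[48;2;61;14;84m▐[38;2;4;2;10m[48;2;5;2;11m🬎[38;2;4;2;10m[48;2;4;2;11m🬎[38;2;4;2;10m[48;2;5;2;11m🬎[38;2;4;2;10m[48;2;40;9;71m▌[38;2;4;2;10m[48;2;5;2;11m🬎[38;2;4;2;10m[48;2;5;2;11m🬬[0m
[38;2;254;248;49m[48;2;16;4;30m🬋[38;2;254;248;49m[48;2;16;4;30m🬋[38;2;254;248;49m[48;2;16;4;30m🬋[38;2;253;230;41m[48;2;28;7;51m🬎[38;2;253;230;41m[48;2;9;3;19m🬎[38;2;253;229;41m[48;2;9;3;19m🬎[38;2;253;230;41m[48;2;9;3;19m🬎[38;2;253;229;41m[48;2;16;4;31m🬎[38;2;253;230;41m[48;2;9;3;19m🬎[38;2;253;230;41m[48;2;9;3;19m🬎[0m
[38;2;4;2;10m[48;2;4;2;10m [38;2;4;2;10m[48;2;4;2;10m [38;2;4;2;10m[48;2;4;2;10m [38;2;36;8;64m[48;2;4;2;10m▌[38;2;4;2;10m[48;2;4;2;10m [38;2;4;2;10m[48;2;4;2;10m [38;2;4;2;10m[48;2;4;2;10m [38;2;4;2;10m[48;2;20;5;38m▌[38;2;4;2;10m[48;2;4;2;10m [38;2;4;2;10m[48;2;4;2;10m [0m
</frame>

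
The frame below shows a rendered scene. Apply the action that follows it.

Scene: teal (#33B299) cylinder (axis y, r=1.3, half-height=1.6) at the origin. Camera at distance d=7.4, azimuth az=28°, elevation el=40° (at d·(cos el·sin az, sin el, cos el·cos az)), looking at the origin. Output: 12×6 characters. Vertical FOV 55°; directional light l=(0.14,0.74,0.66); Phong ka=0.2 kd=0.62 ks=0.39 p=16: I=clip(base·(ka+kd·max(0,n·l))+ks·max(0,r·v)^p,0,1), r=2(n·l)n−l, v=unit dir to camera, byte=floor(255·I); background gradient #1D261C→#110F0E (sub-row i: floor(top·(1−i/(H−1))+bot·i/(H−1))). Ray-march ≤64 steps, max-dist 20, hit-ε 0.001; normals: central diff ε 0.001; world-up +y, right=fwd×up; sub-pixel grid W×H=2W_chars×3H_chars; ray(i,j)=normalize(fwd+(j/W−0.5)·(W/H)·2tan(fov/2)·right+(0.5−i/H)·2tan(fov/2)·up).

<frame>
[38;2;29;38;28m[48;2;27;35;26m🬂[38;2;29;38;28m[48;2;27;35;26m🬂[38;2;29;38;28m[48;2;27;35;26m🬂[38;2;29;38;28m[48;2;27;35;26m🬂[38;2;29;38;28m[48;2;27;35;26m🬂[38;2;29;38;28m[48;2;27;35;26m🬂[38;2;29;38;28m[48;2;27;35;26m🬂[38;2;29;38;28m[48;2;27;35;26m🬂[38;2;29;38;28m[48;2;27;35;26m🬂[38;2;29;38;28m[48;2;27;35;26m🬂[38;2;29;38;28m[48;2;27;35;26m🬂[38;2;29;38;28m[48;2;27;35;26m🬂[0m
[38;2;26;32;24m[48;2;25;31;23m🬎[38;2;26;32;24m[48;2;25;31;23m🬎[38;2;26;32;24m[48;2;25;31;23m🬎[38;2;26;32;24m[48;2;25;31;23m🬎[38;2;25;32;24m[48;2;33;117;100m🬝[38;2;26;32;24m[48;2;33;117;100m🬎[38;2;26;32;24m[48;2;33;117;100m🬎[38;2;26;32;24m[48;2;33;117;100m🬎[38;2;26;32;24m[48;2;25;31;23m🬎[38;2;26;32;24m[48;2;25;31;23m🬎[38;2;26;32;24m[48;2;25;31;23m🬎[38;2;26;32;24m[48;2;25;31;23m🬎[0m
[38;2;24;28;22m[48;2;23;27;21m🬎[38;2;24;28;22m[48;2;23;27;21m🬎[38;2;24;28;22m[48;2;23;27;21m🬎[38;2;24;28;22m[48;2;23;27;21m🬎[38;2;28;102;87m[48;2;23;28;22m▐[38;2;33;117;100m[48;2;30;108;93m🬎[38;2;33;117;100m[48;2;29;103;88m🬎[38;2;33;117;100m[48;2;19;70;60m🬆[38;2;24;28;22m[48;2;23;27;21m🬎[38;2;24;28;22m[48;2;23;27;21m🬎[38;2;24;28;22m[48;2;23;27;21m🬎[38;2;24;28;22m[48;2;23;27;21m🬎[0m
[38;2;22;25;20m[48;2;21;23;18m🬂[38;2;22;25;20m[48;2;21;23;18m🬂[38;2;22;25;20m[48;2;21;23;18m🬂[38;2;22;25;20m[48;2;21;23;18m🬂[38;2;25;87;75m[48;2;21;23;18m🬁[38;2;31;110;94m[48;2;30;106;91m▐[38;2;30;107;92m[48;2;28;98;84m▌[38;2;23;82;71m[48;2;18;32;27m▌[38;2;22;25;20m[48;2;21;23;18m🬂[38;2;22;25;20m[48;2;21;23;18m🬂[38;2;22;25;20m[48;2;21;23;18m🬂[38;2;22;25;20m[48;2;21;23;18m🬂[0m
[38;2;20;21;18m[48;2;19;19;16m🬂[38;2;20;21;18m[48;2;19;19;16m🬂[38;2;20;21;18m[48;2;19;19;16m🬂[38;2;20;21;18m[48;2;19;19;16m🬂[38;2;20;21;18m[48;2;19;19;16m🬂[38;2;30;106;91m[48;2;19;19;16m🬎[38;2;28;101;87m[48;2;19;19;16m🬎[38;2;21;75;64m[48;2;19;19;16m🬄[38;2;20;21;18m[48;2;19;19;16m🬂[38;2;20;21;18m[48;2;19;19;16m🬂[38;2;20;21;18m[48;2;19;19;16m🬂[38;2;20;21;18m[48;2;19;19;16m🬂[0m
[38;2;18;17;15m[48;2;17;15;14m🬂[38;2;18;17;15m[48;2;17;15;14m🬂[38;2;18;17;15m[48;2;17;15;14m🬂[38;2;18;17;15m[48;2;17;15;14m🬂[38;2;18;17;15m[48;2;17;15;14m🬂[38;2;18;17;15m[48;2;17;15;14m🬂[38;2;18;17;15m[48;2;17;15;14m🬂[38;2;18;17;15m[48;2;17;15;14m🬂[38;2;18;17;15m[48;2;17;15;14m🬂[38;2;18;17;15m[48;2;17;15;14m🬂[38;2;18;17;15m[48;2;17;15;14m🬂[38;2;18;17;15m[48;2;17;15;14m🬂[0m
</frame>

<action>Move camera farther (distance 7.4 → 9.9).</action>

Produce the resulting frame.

<frame>
[38;2;29;38;28m[48;2;27;35;26m🬂[38;2;29;38;28m[48;2;27;35;26m🬂[38;2;29;38;28m[48;2;27;35;26m🬂[38;2;29;38;28m[48;2;27;35;26m🬂[38;2;29;38;28m[48;2;27;35;26m🬂[38;2;29;38;28m[48;2;27;35;26m🬂[38;2;29;38;28m[48;2;27;35;26m🬂[38;2;29;38;28m[48;2;27;35;26m🬂[38;2;29;38;28m[48;2;27;35;26m🬂[38;2;29;38;28m[48;2;27;35;26m🬂[38;2;29;38;28m[48;2;27;35;26m🬂[38;2;29;38;28m[48;2;27;35;26m🬂[0m
[38;2;26;32;24m[48;2;25;31;23m🬎[38;2;26;32;24m[48;2;25;31;23m🬎[38;2;26;32;24m[48;2;25;31;23m🬎[38;2;26;32;24m[48;2;25;31;23m🬎[38;2;26;32;24m[48;2;25;31;23m🬎[38;2;26;32;24m[48;2;25;31;23m🬎[38;2;26;32;24m[48;2;25;31;23m🬎[38;2;26;32;24m[48;2;25;31;23m🬎[38;2;26;32;24m[48;2;25;31;23m🬎[38;2;26;32;24m[48;2;25;31;23m🬎[38;2;26;32;24m[48;2;25;31;23m🬎[38;2;26;32;24m[48;2;25;31;23m🬎[0m
[38;2;24;28;22m[48;2;23;27;21m🬎[38;2;24;28;22m[48;2;23;27;21m🬎[38;2;24;28;22m[48;2;23;27;21m🬎[38;2;24;28;22m[48;2;23;27;21m🬎[38;2;24;28;22m[48;2;23;27;21m🬎[38;2;33;117;100m[48;2;28;98;84m🬬[38;2;33;117;100m[48;2;33;117;100m [38;2;33;117;100m[48;2;22;38;31m🬄[38;2;24;28;22m[48;2;23;27;21m🬎[38;2;24;28;22m[48;2;23;27;21m🬎[38;2;24;28;22m[48;2;23;27;21m🬎[38;2;24;28;22m[48;2;23;27;21m🬎[0m
[38;2;22;25;20m[48;2;21;23;18m🬂[38;2;22;25;20m[48;2;21;23;18m🬂[38;2;22;25;20m[48;2;21;23;18m🬂[38;2;22;25;20m[48;2;21;23;18m🬂[38;2;22;25;20m[48;2;21;23;18m🬂[38;2;31;109;93m[48;2;25;90;77m▐[38;2;30;107;92m[48;2;26;93;80m▌[38;2;15;55;48m[48;2;21;24;19m▌[38;2;22;25;20m[48;2;21;23;18m🬂[38;2;22;25;20m[48;2;21;23;18m🬂[38;2;22;25;20m[48;2;21;23;18m🬂[38;2;22;25;20m[48;2;21;23;18m🬂[0m
[38;2;20;21;18m[48;2;19;19;16m🬂[38;2;20;21;18m[48;2;19;19;16m🬂[38;2;20;21;18m[48;2;19;19;16m🬂[38;2;20;21;18m[48;2;19;19;16m🬂[38;2;20;21;18m[48;2;19;19;16m🬂[38;2;31;108;93m[48;2;19;19;16m🬁[38;2;28;99;85m[48;2;19;19;16m🬂[38;2;20;21;18m[48;2;19;19;16m🬂[38;2;20;21;18m[48;2;19;19;16m🬂[38;2;20;21;18m[48;2;19;19;16m🬂[38;2;20;21;18m[48;2;19;19;16m🬂[38;2;20;21;18m[48;2;19;19;16m🬂[0m
[38;2;18;17;15m[48;2;17;15;14m🬂[38;2;18;17;15m[48;2;17;15;14m🬂[38;2;18;17;15m[48;2;17;15;14m🬂[38;2;18;17;15m[48;2;17;15;14m🬂[38;2;18;17;15m[48;2;17;15;14m🬂[38;2;18;17;15m[48;2;17;15;14m🬂[38;2;18;17;15m[48;2;17;15;14m🬂[38;2;18;17;15m[48;2;17;15;14m🬂[38;2;18;17;15m[48;2;17;15;14m🬂[38;2;18;17;15m[48;2;17;15;14m🬂[38;2;18;17;15m[48;2;17;15;14m🬂[38;2;18;17;15m[48;2;17;15;14m🬂[0m
</frame>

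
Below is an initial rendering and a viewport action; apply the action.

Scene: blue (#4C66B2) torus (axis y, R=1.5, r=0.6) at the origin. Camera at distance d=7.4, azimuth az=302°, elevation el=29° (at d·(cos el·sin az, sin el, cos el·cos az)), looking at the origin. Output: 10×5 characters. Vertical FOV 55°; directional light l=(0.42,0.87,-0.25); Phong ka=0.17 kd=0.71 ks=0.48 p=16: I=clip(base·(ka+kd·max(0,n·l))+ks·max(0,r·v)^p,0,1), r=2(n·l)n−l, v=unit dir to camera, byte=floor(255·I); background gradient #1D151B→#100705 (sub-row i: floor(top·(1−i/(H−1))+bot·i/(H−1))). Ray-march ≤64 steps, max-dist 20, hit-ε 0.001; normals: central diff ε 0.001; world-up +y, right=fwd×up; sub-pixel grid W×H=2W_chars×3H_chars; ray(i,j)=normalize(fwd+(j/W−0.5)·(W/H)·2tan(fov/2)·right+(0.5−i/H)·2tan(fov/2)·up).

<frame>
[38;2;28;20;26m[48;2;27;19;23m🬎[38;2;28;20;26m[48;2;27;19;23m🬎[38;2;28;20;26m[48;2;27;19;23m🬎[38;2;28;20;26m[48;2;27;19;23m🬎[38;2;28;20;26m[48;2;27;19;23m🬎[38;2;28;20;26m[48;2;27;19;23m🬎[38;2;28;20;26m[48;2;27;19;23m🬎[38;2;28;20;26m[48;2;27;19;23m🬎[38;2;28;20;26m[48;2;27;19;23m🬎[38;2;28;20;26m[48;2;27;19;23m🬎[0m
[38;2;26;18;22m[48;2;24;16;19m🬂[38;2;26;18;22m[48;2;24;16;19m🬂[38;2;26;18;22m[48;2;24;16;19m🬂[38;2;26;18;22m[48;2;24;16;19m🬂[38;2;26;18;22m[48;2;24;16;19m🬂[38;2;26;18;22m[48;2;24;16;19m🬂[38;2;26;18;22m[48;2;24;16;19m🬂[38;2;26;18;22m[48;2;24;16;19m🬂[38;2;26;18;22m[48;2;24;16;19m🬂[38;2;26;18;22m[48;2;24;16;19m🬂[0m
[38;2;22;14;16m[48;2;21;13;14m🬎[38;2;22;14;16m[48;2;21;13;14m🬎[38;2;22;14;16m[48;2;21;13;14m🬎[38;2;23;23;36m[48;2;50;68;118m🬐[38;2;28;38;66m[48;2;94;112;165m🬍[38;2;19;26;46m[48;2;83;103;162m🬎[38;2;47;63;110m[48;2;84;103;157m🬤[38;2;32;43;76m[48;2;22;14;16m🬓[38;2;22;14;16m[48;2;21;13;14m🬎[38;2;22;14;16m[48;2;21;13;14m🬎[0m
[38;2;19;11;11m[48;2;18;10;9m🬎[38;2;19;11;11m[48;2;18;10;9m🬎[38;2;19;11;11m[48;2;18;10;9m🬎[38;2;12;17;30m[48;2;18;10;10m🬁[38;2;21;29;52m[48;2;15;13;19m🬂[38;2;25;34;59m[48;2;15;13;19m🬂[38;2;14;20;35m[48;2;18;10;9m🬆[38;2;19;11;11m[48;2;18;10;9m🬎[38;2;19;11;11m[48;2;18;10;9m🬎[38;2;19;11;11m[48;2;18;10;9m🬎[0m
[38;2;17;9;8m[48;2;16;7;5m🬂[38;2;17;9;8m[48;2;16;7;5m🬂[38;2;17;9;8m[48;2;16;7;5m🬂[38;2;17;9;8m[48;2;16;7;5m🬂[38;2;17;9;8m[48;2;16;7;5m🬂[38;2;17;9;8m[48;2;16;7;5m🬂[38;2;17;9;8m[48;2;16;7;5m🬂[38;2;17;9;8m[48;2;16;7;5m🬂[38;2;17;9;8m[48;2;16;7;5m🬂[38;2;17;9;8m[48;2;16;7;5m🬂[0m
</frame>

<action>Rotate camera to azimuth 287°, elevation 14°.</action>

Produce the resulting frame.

<frame>
[38;2;28;20;26m[48;2;27;19;23m🬎[38;2;28;20;26m[48;2;27;19;23m🬎[38;2;28;20;26m[48;2;27;19;23m🬎[38;2;28;20;26m[48;2;27;19;23m🬎[38;2;28;20;26m[48;2;27;19;23m🬎[38;2;28;20;26m[48;2;27;19;23m🬎[38;2;28;20;26m[48;2;27;19;23m🬎[38;2;28;20;26m[48;2;27;19;23m🬎[38;2;28;20;26m[48;2;27;19;23m🬎[38;2;28;20;26m[48;2;27;19;23m🬎[0m
[38;2;26;18;22m[48;2;24;16;19m🬂[38;2;26;18;22m[48;2;24;16;19m🬂[38;2;26;18;22m[48;2;24;16;19m🬂[38;2;26;18;22m[48;2;24;16;19m🬂[38;2;26;18;22m[48;2;24;16;19m🬂[38;2;26;18;22m[48;2;24;16;19m🬂[38;2;26;18;22m[48;2;24;16;19m🬂[38;2;26;18;22m[48;2;24;16;19m🬂[38;2;26;18;22m[48;2;24;16;19m🬂[38;2;26;18;22m[48;2;24;16;19m🬂[0m
[38;2;22;14;16m[48;2;21;13;14m🬎[38;2;22;14;16m[48;2;21;13;14m🬎[38;2;22;14;16m[48;2;21;13;14m🬎[38;2;17;16;23m[48;2;49;65;110m🬰[38;2;17;18;29m[48;2;68;86;140m🬮[38;2;63;82;136m[48;2;14;19;33m🬎[38;2;17;16;23m[48;2;52;68;115m🬰[38;2;32;43;76m[48;2;20;14;18m🬃[38;2;22;14;16m[48;2;21;13;14m🬎[38;2;22;14;16m[48;2;21;13;14m🬎[0m
[38;2;19;11;11m[48;2;18;10;9m🬎[38;2;19;11;11m[48;2;18;10;9m🬎[38;2;19;11;11m[48;2;18;10;9m🬎[38;2;12;17;30m[48;2;18;10;10m🬁[38;2;12;17;30m[48;2;18;10;10m🬂[38;2;12;17;30m[48;2;18;10;10m🬂[38;2;12;17;30m[48;2;18;10;10m🬂[38;2;19;11;11m[48;2;18;10;9m🬎[38;2;19;11;11m[48;2;18;10;9m🬎[38;2;19;11;11m[48;2;18;10;9m🬎[0m
[38;2;17;9;8m[48;2;16;7;5m🬂[38;2;17;9;8m[48;2;16;7;5m🬂[38;2;17;9;8m[48;2;16;7;5m🬂[38;2;17;9;8m[48;2;16;7;5m🬂[38;2;17;9;8m[48;2;16;7;5m🬂[38;2;17;9;8m[48;2;16;7;5m🬂[38;2;17;9;8m[48;2;16;7;5m🬂[38;2;17;9;8m[48;2;16;7;5m🬂[38;2;17;9;8m[48;2;16;7;5m🬂[38;2;17;9;8m[48;2;16;7;5m🬂[0m
</frame>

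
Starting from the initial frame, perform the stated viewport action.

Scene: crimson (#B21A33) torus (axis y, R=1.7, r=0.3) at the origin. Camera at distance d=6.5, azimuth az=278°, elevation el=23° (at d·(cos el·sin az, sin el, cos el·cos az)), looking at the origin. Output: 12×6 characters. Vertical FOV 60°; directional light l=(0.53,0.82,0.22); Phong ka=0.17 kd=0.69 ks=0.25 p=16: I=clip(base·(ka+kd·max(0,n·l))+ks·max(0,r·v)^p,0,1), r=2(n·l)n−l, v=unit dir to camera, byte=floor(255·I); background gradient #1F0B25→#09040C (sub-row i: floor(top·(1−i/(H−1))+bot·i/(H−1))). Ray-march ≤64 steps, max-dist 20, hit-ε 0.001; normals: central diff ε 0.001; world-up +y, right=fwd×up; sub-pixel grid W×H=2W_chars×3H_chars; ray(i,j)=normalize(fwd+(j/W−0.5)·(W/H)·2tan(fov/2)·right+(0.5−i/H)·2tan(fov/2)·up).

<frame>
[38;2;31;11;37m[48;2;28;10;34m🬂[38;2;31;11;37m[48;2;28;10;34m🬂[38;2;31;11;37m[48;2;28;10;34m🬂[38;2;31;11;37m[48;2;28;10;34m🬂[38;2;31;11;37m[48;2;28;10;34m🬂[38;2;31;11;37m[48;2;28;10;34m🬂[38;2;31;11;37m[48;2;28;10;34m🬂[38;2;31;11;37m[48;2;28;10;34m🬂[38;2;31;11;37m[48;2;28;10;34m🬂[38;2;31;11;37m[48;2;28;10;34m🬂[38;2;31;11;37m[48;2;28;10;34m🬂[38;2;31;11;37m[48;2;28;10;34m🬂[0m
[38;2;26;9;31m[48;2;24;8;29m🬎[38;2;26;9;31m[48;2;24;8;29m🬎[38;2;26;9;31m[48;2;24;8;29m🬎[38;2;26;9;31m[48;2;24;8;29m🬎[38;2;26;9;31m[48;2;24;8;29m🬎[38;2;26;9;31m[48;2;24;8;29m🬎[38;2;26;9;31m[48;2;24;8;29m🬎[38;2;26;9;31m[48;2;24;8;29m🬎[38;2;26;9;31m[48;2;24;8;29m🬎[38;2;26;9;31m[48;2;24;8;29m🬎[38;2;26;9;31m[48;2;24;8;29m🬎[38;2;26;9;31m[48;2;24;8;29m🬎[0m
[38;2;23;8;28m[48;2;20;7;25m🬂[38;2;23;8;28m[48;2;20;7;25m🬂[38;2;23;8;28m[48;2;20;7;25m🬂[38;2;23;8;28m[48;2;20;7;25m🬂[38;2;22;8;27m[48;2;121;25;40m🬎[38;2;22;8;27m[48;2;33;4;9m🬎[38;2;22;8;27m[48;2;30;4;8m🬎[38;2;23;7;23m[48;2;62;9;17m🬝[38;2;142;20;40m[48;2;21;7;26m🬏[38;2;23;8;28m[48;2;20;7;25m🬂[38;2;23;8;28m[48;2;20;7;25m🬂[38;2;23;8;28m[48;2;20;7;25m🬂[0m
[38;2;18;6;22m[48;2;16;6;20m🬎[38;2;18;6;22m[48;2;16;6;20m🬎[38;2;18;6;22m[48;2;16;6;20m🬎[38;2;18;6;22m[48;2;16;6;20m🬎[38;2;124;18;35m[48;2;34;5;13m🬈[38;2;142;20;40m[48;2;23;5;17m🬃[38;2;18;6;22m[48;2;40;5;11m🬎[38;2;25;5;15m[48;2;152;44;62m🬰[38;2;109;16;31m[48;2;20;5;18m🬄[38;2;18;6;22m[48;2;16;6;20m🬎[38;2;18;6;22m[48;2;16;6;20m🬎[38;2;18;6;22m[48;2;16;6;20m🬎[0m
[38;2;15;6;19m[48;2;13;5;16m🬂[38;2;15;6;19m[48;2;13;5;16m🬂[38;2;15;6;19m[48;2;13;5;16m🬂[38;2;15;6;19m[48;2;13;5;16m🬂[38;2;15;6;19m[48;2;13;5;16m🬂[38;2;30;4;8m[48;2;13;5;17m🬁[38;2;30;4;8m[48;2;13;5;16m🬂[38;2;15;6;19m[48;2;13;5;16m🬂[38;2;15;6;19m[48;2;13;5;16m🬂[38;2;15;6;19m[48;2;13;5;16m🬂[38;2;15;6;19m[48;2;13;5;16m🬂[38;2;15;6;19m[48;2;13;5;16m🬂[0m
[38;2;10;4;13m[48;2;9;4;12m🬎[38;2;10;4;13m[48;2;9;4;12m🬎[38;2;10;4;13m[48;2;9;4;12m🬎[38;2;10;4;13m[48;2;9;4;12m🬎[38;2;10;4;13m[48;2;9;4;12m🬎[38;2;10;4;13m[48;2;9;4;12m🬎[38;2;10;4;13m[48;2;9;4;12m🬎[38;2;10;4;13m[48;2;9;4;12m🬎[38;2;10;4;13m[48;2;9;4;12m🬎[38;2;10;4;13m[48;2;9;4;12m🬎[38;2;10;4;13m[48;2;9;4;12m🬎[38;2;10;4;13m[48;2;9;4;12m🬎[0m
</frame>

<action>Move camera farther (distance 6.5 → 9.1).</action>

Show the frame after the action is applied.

<frame>
[38;2;31;11;37m[48;2;28;10;34m🬂[38;2;31;11;37m[48;2;28;10;34m🬂[38;2;31;11;37m[48;2;28;10;34m🬂[38;2;31;11;37m[48;2;28;10;34m🬂[38;2;31;11;37m[48;2;28;10;34m🬂[38;2;31;11;37m[48;2;28;10;34m🬂[38;2;31;11;37m[48;2;28;10;34m🬂[38;2;31;11;37m[48;2;28;10;34m🬂[38;2;31;11;37m[48;2;28;10;34m🬂[38;2;31;11;37m[48;2;28;10;34m🬂[38;2;31;11;37m[48;2;28;10;34m🬂[38;2;31;11;37m[48;2;28;10;34m🬂[0m
[38;2;26;9;31m[48;2;24;8;29m🬎[38;2;26;9;31m[48;2;24;8;29m🬎[38;2;26;9;31m[48;2;24;8;29m🬎[38;2;26;9;31m[48;2;24;8;29m🬎[38;2;26;9;31m[48;2;24;8;29m🬎[38;2;26;9;31m[48;2;24;8;29m🬎[38;2;26;9;31m[48;2;24;8;29m🬎[38;2;26;9;31m[48;2;24;8;29m🬎[38;2;26;9;31m[48;2;24;8;29m🬎[38;2;26;9;31m[48;2;24;8;29m🬎[38;2;26;9;31m[48;2;24;8;29m🬎[38;2;26;9;31m[48;2;24;8;29m🬎[0m
[38;2;23;8;28m[48;2;20;7;25m🬂[38;2;23;8;28m[48;2;20;7;25m🬂[38;2;23;8;28m[48;2;20;7;25m🬂[38;2;23;8;28m[48;2;20;7;25m🬂[38;2;23;8;28m[48;2;20;7;25m🬂[38;2;28;7;24m[48;2;158;55;72m🬬[38;2;22;8;27m[48;2;30;4;8m🬎[38;2;105;20;34m[48;2;21;7;26m🬏[38;2;23;8;28m[48;2;20;7;25m🬂[38;2;23;8;28m[48;2;20;7;25m🬂[38;2;23;8;28m[48;2;20;7;25m🬂[38;2;23;8;28m[48;2;20;7;25m🬂[0m
[38;2;18;6;22m[48;2;16;6;20m🬎[38;2;18;6;22m[48;2;16;6;20m🬎[38;2;18;6;22m[48;2;16;6;20m🬎[38;2;18;6;22m[48;2;16;6;20m🬎[38;2;120;17;34m[48;2;19;5;18m🬁[38;2;78;11;22m[48;2;21;6;19m🬇[38;2;100;22;35m[48;2;21;6;18m🬋[38;2;136;24;43m[48;2;29;6;18m🬁[38;2;18;6;22m[48;2;16;6;20m🬎[38;2;18;6;22m[48;2;16;6;20m🬎[38;2;18;6;22m[48;2;16;6;20m🬎[38;2;18;6;22m[48;2;16;6;20m🬎[0m
[38;2;15;6;19m[48;2;13;5;16m🬂[38;2;15;6;19m[48;2;13;5;16m🬂[38;2;15;6;19m[48;2;13;5;16m🬂[38;2;15;6;19m[48;2;13;5;16m🬂[38;2;15;6;19m[48;2;13;5;16m🬂[38;2;15;6;19m[48;2;13;5;16m🬂[38;2;15;6;19m[48;2;13;5;16m🬂[38;2;15;6;19m[48;2;13;5;16m🬂[38;2;15;6;19m[48;2;13;5;16m🬂[38;2;15;6;19m[48;2;13;5;16m🬂[38;2;15;6;19m[48;2;13;5;16m🬂[38;2;15;6;19m[48;2;13;5;16m🬂[0m
[38;2;10;4;13m[48;2;9;4;12m🬎[38;2;10;4;13m[48;2;9;4;12m🬎[38;2;10;4;13m[48;2;9;4;12m🬎[38;2;10;4;13m[48;2;9;4;12m🬎[38;2;10;4;13m[48;2;9;4;12m🬎[38;2;10;4;13m[48;2;9;4;12m🬎[38;2;10;4;13m[48;2;9;4;12m🬎[38;2;10;4;13m[48;2;9;4;12m🬎[38;2;10;4;13m[48;2;9;4;12m🬎[38;2;10;4;13m[48;2;9;4;12m🬎[38;2;10;4;13m[48;2;9;4;12m🬎[38;2;10;4;13m[48;2;9;4;12m🬎[0m
</frame>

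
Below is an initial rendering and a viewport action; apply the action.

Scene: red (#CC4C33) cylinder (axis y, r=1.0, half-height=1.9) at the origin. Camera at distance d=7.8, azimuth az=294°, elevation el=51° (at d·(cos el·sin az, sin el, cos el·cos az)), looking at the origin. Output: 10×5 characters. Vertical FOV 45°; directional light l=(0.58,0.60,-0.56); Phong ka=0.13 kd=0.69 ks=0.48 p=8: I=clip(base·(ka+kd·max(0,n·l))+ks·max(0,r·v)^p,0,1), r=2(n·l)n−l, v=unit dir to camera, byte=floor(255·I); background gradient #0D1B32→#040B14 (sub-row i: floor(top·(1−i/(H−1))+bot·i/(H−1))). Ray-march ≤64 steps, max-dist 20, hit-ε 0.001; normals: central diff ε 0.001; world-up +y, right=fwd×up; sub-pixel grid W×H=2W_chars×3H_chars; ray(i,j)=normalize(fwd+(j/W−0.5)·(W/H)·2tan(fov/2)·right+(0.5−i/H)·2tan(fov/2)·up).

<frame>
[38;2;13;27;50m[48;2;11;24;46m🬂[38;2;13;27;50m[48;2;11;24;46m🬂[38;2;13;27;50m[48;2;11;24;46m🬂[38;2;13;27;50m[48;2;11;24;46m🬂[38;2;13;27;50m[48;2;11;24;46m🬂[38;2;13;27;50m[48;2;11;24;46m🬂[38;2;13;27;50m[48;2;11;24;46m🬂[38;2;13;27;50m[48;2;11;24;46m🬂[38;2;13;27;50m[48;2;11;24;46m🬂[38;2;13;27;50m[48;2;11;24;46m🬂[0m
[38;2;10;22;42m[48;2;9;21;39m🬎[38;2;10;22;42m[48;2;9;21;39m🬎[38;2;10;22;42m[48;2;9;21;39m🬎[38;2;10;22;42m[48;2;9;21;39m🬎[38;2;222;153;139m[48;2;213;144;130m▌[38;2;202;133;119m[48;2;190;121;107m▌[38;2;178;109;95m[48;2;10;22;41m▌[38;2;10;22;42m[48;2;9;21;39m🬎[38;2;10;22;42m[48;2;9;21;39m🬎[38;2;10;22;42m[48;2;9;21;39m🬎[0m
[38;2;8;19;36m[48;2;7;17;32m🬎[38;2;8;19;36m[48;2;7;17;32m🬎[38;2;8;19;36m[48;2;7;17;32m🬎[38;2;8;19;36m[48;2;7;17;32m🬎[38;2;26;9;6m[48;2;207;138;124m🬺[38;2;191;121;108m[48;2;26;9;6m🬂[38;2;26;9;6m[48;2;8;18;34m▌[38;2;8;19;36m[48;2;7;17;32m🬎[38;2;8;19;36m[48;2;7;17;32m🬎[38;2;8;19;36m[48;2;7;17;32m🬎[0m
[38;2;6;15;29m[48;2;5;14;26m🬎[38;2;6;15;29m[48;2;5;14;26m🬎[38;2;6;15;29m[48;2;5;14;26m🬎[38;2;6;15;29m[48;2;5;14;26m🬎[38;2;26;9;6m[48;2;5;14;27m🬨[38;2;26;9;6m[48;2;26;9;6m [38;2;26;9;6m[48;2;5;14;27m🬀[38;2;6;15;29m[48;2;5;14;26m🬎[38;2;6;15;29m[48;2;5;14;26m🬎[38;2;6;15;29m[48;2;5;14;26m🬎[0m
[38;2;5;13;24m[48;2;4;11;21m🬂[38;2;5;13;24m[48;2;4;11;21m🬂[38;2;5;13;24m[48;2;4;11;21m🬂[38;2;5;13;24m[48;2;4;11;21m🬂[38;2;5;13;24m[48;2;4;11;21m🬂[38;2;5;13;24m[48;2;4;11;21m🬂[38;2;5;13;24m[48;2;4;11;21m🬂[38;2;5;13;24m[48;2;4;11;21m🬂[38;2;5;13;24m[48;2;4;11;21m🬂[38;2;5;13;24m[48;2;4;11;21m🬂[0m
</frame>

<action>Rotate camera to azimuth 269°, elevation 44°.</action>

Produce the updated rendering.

<frame>
[38;2;13;27;50m[48;2;11;24;46m🬂[38;2;13;27;50m[48;2;11;24;46m🬂[38;2;13;27;50m[48;2;11;24;46m🬂[38;2;13;27;50m[48;2;11;24;46m🬂[38;2;13;27;50m[48;2;11;24;46m🬂[38;2;13;27;50m[48;2;11;24;46m🬂[38;2;13;27;50m[48;2;11;24;46m🬂[38;2;13;27;50m[48;2;11;24;46m🬂[38;2;13;27;50m[48;2;11;24;46m🬂[38;2;13;27;50m[48;2;11;24;46m🬂[0m
[38;2;10;22;42m[48;2;9;21;39m🬎[38;2;10;22;42m[48;2;9;21;39m🬎[38;2;10;22;42m[48;2;9;21;39m🬎[38;2;10;22;42m[48;2;9;21;39m🬎[38;2;141;72;58m[48;2;26;9;6m🬬[38;2;126;56;42m[48;2;132;62;49m▐[38;2;120;51;37m[48;2;14;18;32m🬄[38;2;10;22;42m[48;2;9;21;39m🬎[38;2;10;22;42m[48;2;9;21;39m🬎[38;2;10;22;42m[48;2;9;21;39m🬎[0m
[38;2;8;19;36m[48;2;7;17;32m🬎[38;2;8;19;36m[48;2;7;17;32m🬎[38;2;8;19;36m[48;2;7;17;32m🬎[38;2;8;19;36m[48;2;7;17;32m🬎[38;2;27;9;6m[48;2;40;14;10m🬬[38;2;26;9;6m[48;2;26;9;6m [38;2;26;9;6m[48;2;8;18;34m▌[38;2;8;19;36m[48;2;7;17;32m🬎[38;2;8;19;36m[48;2;7;17;32m🬎[38;2;8;19;36m[48;2;7;17;32m🬎[0m
[38;2;6;15;29m[48;2;5;14;26m🬎[38;2;6;15;29m[48;2;5;14;26m🬎[38;2;6;15;29m[48;2;5;14;26m🬎[38;2;6;15;29m[48;2;5;14;26m🬎[38;2;60;22;14m[48;2;20;10;11m🬄[38;2;26;9;6m[48;2;26;9;6m [38;2;26;9;6m[48;2;5;14;27m🬄[38;2;6;15;29m[48;2;5;14;26m🬎[38;2;6;15;29m[48;2;5;14;26m🬎[38;2;6;15;29m[48;2;5;14;26m🬎[0m
[38;2;5;13;24m[48;2;4;11;21m🬂[38;2;5;13;24m[48;2;4;11;21m🬂[38;2;5;13;24m[48;2;4;11;21m🬂[38;2;5;13;24m[48;2;4;11;21m🬂[38;2;5;13;24m[48;2;4;11;21m🬂[38;2;5;13;24m[48;2;4;11;21m🬂[38;2;5;13;24m[48;2;4;11;21m🬂[38;2;5;13;24m[48;2;4;11;21m🬂[38;2;5;13;24m[48;2;4;11;21m🬂[38;2;5;13;24m[48;2;4;11;21m🬂[0m
</frame>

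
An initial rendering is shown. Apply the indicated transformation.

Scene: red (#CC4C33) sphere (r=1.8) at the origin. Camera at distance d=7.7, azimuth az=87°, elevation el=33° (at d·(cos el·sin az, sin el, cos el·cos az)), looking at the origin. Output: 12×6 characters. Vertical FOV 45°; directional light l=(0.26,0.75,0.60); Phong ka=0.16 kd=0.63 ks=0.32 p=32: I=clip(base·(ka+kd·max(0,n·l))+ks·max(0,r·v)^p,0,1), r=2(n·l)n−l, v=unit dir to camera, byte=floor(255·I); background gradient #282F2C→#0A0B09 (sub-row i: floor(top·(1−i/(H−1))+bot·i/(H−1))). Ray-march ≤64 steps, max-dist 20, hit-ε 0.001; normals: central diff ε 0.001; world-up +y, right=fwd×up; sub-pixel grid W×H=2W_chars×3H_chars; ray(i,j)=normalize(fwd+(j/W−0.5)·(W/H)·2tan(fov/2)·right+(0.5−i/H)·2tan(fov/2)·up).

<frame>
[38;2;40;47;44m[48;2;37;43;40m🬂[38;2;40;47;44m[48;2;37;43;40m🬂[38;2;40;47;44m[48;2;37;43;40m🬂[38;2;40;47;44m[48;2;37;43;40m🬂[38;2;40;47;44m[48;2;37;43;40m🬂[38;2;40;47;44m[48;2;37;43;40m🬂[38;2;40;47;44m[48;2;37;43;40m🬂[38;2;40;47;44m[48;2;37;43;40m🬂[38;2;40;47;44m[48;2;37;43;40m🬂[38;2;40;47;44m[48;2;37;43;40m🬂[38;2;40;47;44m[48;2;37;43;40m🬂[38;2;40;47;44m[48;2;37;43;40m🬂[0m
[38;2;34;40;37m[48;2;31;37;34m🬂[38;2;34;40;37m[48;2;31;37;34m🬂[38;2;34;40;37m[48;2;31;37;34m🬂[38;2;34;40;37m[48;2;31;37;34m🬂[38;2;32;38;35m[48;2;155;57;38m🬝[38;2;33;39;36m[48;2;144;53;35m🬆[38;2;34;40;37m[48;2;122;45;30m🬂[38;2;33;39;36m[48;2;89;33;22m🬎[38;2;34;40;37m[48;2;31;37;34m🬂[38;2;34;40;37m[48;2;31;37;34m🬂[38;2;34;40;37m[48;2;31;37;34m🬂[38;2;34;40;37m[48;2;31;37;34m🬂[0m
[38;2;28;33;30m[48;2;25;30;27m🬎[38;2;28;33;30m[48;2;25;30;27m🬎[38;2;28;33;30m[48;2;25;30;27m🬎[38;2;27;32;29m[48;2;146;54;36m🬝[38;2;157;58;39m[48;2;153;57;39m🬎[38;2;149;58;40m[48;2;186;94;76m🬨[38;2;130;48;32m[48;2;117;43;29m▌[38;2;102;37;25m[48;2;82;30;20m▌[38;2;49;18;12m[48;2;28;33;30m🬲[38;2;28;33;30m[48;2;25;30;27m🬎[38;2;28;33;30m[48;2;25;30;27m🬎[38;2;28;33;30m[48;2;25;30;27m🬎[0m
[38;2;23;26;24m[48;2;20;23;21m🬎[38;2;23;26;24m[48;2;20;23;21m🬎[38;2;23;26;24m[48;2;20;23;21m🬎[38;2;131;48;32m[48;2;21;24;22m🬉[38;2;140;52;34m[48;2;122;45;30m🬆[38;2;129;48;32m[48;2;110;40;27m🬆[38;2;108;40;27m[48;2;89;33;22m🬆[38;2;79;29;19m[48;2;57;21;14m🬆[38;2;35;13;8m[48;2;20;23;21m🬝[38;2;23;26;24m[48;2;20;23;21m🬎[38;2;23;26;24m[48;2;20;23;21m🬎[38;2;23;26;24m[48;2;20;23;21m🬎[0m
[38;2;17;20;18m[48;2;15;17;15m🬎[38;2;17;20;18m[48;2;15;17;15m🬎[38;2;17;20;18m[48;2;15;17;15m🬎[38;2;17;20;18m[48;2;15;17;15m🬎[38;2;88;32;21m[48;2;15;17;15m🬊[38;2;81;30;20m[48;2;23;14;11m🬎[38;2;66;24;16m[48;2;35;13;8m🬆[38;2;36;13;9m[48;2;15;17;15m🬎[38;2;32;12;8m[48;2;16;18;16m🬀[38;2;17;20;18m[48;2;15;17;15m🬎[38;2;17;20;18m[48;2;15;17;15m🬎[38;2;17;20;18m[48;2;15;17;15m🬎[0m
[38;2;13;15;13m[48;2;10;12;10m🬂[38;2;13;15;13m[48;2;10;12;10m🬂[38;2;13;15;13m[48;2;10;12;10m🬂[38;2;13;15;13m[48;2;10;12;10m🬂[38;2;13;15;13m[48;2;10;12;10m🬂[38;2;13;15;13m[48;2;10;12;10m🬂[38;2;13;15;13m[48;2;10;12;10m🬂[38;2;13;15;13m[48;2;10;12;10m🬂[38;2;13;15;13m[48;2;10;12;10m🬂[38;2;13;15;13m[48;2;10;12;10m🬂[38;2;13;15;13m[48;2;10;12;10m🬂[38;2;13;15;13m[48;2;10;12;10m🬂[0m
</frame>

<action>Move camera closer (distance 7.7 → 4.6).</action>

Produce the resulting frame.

<frame>
[38;2;40;47;44m[48;2;37;43;40m🬂[38;2;40;47;44m[48;2;37;43;40m🬂[38;2;40;47;44m[48;2;37;43;40m🬂[38;2;39;45;42m[48;2;156;57;38m🬎[38;2;40;47;44m[48;2;152;56;37m🬂[38;2;136;50;33m[48;2;143;53;35m🬂[38;2;124;46;31m[48;2;132;49;32m🬉[38;2;40;47;44m[48;2;115;42;28m🬁[38;2;39;46;43m[48;2;98;36;24m🬊[38;2;38;44;41m[48;2;67;25;16m🬬[38;2;40;47;44m[48;2;37;43;40m🬂[38;2;40;47;44m[48;2;37;43;40m🬂[0m
[38;2;34;40;37m[48;2;31;37;34m🬂[38;2;34;40;37m[48;2;31;37;34m🬂[38;2;33;39;36m[48;2;158;58;39m🬄[38;2;159;59;39m[48;2;156;58;39m🬄[38;2;151;56;38m[48;2;168;76;58m🬎[38;2;141;52;35m[48;2;152;64;47m🬬[38;2;132;49;32m[48;2;126;47;31m▌[38;2;120;44;29m[48;2;112;41;27m▌[38;2;104;38;25m[48;2;95;35;23m▌[38;2;61;22;15m[48;2;80;29;19m🬉[38;2;32;38;35m[48;2;49;18;12m🬬[38;2;34;40;37m[48;2;31;37;34m🬂[0m
[38;2;28;33;30m[48;2;25;30;27m🬎[38;2;146;54;36m[48;2;27;32;29m🬦[38;2;155;57;38m[48;2;149;55;37m🬆[38;2;158;65;47m[48;2;148;56;37m🬉[38;2;192;103;85m[48;2;148;62;45m🬎[38;2;153;68;51m[48;2;131;49;33m🬄[38;2;124;46;30m[48;2;117;43;29m🬆[38;2;113;42;28m[48;2;105;39;26m🬄[38;2;97;36;24m[48;2;89;33;22m▌[38;2;79;29;19m[48;2;67;25;16m▌[38;2;43;16;10m[48;2;29;34;31m🬺[38;2;28;33;30m[48;2;25;30;27m🬎[0m
[38;2;23;26;24m[48;2;20;23;21m🬎[38;2;133;49;33m[48;2;22;25;23m▐[38;2;142;53;35m[48;2;135;49;33m🬆[38;2;138;51;34m[48;2;130;48;32m🬆[38;2;132;49;33m[48;2;124;46;30m🬆[38;2;122;45;30m[48;2;115;42;28m🬆[38;2;112;41;27m[48;2;104;38;25m🬆[38;2;100;37;25m[48;2;92;33;22m🬆[38;2;85;31;21m[48;2;76;27;18m🬆[38;2;65;23;16m[48;2;51;19;12m🬕[38;2;42;15;10m[48;2;32;12;8m🬄[38;2;23;26;24m[48;2;20;23;21m🬎[0m
[38;2;17;20;18m[48;2;15;17;15m🬎[38;2;17;20;18m[48;2;15;17;15m🬎[38;2;118;43;29m[48;2;15;17;15m🬬[38;2;121;44;30m[48;2;110;41;27m🬆[38;2;115;43;28m[48;2;105;38;26m🬆[38;2;107;39;26m[48;2;96;35;24m🬆[38;2;96;35;23m[48;2;85;31;21m🬆[38;2;84;31;20m[48;2;72;26;17m🬆[38;2;68;25;16m[48;2;54;19;13m🬆[38;2;49;18;12m[48;2;34;12;8m🬄[38;2;32;12;8m[48;2;16;18;16m🬄[38;2;17;20;18m[48;2;15;17;15m🬎[0m
[38;2;13;15;13m[48;2;10;12;10m🬂[38;2;13;15;13m[48;2;10;12;10m🬂[38;2;86;32;21m[48;2;11;12;10m🬁[38;2;87;32;21m[48;2;10;11;9m🬎[38;2;88;32;22m[48;2;65;24;16m🬎[38;2;83;31;20m[48;2;66;24;16m🬆[38;2;73;27;18m[48;2;54;20;13m🬆[38;2;58;21;14m[48;2;38;14;9m🬆[38;2;36;13;8m[48;2;10;11;9m🬝[38;2;32;12;8m[48;2;10;11;9m🬆[38;2;13;15;13m[48;2;10;12;10m🬂[38;2;13;15;13m[48;2;10;12;10m🬂[0m
</frame>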